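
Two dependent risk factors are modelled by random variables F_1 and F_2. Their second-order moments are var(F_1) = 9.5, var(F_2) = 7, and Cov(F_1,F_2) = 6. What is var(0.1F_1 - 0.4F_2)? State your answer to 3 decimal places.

0.735

var(0.1F_1 - 0.4F_2) = (0.1)²·var(F_1) + (-0.4)²·var(F_2) + 2·(0.1)·(-0.4)·Cov(F_1,F_2)
= 0.01·9.5 + 0.16·7 + -0.08·6 = 0.735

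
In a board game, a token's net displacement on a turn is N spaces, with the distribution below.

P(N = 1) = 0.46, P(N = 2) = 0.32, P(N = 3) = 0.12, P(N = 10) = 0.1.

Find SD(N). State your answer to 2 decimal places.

2.60

E[N] = (1)(0.46) + (2)(0.32) + (3)(0.12) + (10)(0.1) = 2.46
E[N²] = (1)²(0.46) + (2)²(0.32) + (3)²(0.12) + (10)²(0.1) = 12.82
Var(N) = E[N²] − (E[N])² = 12.82 − (2.46)² = 6.7684
SD(N) = √6.7684 ≈ 2.60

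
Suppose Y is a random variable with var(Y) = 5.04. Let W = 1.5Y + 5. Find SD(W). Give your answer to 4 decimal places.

var(1.5Y + 5) = (1.5)²·5.04 = 11.34
SD(W) = √11.34 ≈ 3.3675

3.3675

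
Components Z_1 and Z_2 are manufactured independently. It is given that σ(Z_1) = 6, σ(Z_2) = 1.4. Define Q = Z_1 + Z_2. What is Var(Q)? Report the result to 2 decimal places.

Var(Z_1) = 36, Var(Z_2) = 1.96
By independence, Var(Q) = (1)²Var(Z_1) + (1)²Var(Z_2)
= (1)²·36 + (1)²·1.96 = 37.96

37.96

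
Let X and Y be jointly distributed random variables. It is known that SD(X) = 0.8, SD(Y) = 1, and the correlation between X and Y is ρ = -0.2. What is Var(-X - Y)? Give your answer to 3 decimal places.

Var(X) = (0.8)² = 0.64;  Var(Y) = (1)² = 1
Cov(X,Y) = ρ·SD(X)·SD(Y) = -0.2·0.8·1 = -0.16
Var(-X - Y) = (-1)²·Var(X) + (-1)²·Var(Y) + 2·(-1)·(-1)·Cov(X,Y)
= 1·0.64 + 1·1 + 2·-0.16 = 1.32

1.320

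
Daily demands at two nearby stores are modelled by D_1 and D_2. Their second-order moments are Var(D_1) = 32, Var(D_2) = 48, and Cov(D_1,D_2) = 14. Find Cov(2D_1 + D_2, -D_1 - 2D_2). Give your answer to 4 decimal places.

Cov(2D_1 + D_2, -D_1 - 2D_2) = (2)(-1)Var(D_1) + (1)(-2)Var(D_2) + [(2)(-2) + (1)(-1)]Cov(D_1,D_2)
= -2·32 + -2·48 + -5·14 = -230

-230.0000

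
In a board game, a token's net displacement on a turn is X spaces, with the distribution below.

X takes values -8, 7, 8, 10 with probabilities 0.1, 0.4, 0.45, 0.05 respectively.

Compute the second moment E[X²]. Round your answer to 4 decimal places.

E[X²] = (-8)²(0.1) + (7)²(0.4) + (8)²(0.45) + (10)²(0.05) = 59.8

59.8000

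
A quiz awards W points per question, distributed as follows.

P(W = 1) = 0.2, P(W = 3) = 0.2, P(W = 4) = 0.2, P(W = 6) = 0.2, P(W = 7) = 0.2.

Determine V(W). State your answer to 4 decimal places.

4.5600

E[W] = (1)(0.2) + (3)(0.2) + (4)(0.2) + (6)(0.2) + (7)(0.2) = 4.2
E[W²] = (1)²(0.2) + (3)²(0.2) + (4)²(0.2) + (6)²(0.2) + (7)²(0.2) = 22.2
V(W) = E[W²] − (E[W])² = 22.2 − (4.2)² = 4.56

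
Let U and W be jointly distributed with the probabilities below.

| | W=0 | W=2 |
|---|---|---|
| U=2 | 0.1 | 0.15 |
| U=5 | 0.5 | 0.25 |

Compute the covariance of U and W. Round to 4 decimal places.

-0.3000

E[U] = 4.25,  E[W] = 0.8
E[UW] = 3.1
Cov(U,W) = E[UW] − E[U]E[W] = 3.1 − (4.25)(0.8) = -0.3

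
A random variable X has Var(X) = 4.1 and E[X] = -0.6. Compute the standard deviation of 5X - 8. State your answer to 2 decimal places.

Var(5X - 8) = (5)²·4.1 = 102.5
sd(5X - 8) = √102.5 ≈ 10.12

10.12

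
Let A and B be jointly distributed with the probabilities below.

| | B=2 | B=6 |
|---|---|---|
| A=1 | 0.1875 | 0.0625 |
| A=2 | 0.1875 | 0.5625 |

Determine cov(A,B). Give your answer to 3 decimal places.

0.375

E[A] = 1.75,  E[B] = 4.5
E[AB] = 8.25
cov(A,B) = E[AB] − E[A]E[B] = 8.25 − (1.75)(4.5) = 0.375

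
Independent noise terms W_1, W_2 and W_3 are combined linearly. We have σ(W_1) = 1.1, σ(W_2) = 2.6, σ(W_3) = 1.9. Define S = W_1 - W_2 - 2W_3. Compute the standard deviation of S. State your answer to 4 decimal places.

4.7339

var(W_1) = 1.21, var(W_2) = 6.76, var(W_3) = 3.61
By independence, var(S) = (1)²var(W_1) + (-1)²var(W_2) + (-2)²var(W_3)
= (1)²·1.21 + (-1)²·6.76 + (-2)²·3.61 = 22.41
σ(S) = √22.41 ≈ 4.7339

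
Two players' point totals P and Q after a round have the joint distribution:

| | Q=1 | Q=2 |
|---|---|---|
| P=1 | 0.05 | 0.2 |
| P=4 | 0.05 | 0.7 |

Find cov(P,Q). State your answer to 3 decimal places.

0.075

E[P] = 3.25,  E[Q] = 1.9
E[PQ] = 6.25
cov(P,Q) = E[PQ] − E[P]E[Q] = 6.25 − (3.25)(1.9) = 0.075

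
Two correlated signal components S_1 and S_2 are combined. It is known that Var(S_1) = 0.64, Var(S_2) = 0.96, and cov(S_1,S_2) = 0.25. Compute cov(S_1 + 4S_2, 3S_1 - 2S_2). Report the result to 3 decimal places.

cov(S_1 + 4S_2, 3S_1 - 2S_2) = (1)(3)Var(S_1) + (4)(-2)Var(S_2) + [(1)(-2) + (4)(3)]cov(S_1,S_2)
= 3·0.64 + -8·0.96 + 10·0.25 = -3.26

-3.260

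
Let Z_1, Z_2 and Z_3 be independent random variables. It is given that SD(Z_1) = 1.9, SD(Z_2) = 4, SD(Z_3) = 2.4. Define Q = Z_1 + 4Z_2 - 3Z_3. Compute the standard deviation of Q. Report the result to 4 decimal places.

17.6479

var(Z_1) = 3.61, var(Z_2) = 16, var(Z_3) = 5.76
By independence, var(Q) = (1)²var(Z_1) + (4)²var(Z_2) + (-3)²var(Z_3)
= (1)²·3.61 + (4)²·16 + (-3)²·5.76 = 311.45
SD(Q) = √311.45 ≈ 17.6479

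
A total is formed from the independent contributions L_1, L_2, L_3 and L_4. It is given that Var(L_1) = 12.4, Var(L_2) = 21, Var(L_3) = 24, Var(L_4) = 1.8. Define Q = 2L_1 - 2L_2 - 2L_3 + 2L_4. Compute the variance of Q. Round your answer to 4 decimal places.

236.8000

By independence, Var(Q) = (2)²Var(L_1) + (-2)²Var(L_2) + (-2)²Var(L_3) + (2)²Var(L_4)
= (2)²·12.4 + (-2)²·21 + (-2)²·24 + (2)²·1.8 = 236.8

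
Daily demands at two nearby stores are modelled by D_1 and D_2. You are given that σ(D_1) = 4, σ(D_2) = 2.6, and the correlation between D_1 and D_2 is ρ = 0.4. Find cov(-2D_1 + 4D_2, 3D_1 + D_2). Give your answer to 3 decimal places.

Var(D_1) = (4)² = 16;  Var(D_2) = (2.6)² = 6.76
cov(D_1,D_2) = ρ·σ(D_1)·σ(D_2) = 0.4·4·2.6 = 4.16
cov(-2D_1 + 4D_2, 3D_1 + D_2) = (-2)(3)Var(D_1) + (4)(1)Var(D_2) + [(-2)(1) + (4)(3)]cov(D_1,D_2)
= -6·16 + 4·6.76 + 10·4.16 = -27.36

-27.360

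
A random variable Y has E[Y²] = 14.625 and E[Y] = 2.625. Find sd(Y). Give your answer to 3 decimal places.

2.781

Var(Y) = 14.625 − (2.625)² = 7.734375
sd(Y) = √7.734375 ≈ 2.781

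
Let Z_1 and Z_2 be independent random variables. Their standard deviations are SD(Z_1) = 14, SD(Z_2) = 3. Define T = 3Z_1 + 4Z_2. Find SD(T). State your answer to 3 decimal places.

V(Z_1) = 196, V(Z_2) = 9
By independence, V(T) = (3)²V(Z_1) + (4)²V(Z_2)
= (3)²·196 + (4)²·9 = 1908
SD(T) = √1908 ≈ 43.681

43.681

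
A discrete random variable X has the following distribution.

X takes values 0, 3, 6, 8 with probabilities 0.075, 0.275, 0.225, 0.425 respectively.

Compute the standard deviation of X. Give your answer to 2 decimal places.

2.59

E[X] = (0)(0.075) + (3)(0.275) + (6)(0.225) + (8)(0.425) = 5.575
E[X²] = (0)²(0.075) + (3)²(0.275) + (6)²(0.225) + (8)²(0.425) = 37.775
Var(X) = E[X²] − (E[X])² = 37.775 − (5.575)² = 6.694375
SD(X) = √6.694375 ≈ 2.59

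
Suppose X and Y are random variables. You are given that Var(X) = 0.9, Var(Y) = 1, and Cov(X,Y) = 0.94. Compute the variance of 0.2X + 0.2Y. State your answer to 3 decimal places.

Var(0.2X + 0.2Y) = (0.2)²·Var(X) + (0.2)²·Var(Y) + 2·(0.2)·(0.2)·Cov(X,Y)
= 0.04·0.9 + 0.04·1 + 0.08·0.94 = 0.1512

0.151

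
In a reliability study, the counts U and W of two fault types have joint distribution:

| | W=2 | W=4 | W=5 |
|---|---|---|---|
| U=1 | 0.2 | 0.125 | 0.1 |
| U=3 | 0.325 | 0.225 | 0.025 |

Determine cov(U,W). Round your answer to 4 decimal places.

E[U] = 2.15,  E[W] = 3.075
E[UW] = 6.425
cov(U,W) = E[UW] − E[U]E[W] = 6.425 − (2.15)(3.075) = -0.18625

-0.1863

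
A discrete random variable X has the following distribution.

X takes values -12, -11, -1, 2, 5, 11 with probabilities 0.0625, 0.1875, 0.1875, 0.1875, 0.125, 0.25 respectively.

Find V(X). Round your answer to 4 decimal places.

E[X] = (-12)(0.0625) + (-11)(0.1875) + (-1)(0.1875) + (2)(0.1875) + (5)(0.125) + (11)(0.25) = 0.75
E[X²] = (-12)²(0.0625) + (-11)²(0.1875) + (-1)²(0.1875) + (2)²(0.1875) + (5)²(0.125) + (11)²(0.25) = 66
V(X) = E[X²] − (E[X])² = 66 − (0.75)² = 65.4375

65.4375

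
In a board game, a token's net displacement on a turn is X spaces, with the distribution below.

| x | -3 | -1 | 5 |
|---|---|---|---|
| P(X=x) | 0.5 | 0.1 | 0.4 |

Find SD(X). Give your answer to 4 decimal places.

3.8000

E[X] = (-3)(0.5) + (-1)(0.1) + (5)(0.4) = 0.4
E[X²] = (-3)²(0.5) + (-1)²(0.1) + (5)²(0.4) = 14.6
Var(X) = E[X²] − (E[X])² = 14.6 − (0.4)² = 14.44
SD(X) = √14.44 ≈ 3.8000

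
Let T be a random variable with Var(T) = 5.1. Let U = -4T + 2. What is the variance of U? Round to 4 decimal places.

Var(-4T + 2) = (-4)²·Var(T) = 16·5.1 = 81.6

81.6000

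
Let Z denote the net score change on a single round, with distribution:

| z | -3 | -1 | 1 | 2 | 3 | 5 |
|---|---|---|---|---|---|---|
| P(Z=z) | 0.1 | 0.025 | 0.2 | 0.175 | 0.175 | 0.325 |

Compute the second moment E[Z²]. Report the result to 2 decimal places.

11.53

E[Z²] = (-3)²(0.1) + (-1)²(0.025) + (1)²(0.2) + (2)²(0.175) + (3)²(0.175) + (5)²(0.325) = 11.525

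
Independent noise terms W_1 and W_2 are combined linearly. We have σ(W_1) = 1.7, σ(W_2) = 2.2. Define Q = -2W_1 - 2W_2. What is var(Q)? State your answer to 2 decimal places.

var(W_1) = 2.89, var(W_2) = 4.84
By independence, var(Q) = (-2)²var(W_1) + (-2)²var(W_2)
= (-2)²·2.89 + (-2)²·4.84 = 30.92

30.92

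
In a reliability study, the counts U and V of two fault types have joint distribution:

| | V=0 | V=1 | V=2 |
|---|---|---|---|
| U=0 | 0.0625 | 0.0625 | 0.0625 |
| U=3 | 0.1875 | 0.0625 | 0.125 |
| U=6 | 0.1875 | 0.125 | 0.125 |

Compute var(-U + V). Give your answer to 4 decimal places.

E[U] = 3.75,  E[V] = 0.875,  E[UV] = 3.1875
var(U) = 19.125 − (3.75)² = 5.0625;  var(V) = 1.5 − (0.875)² = 0.734375
cov(U,V) = 3.1875 − (3.75)(0.875) = -0.09375
var(-U + V) = (-1)²·5.0625 + (1)²·0.734375 + 2·(-1)·(1)·-0.09375 = 5.984375

5.9844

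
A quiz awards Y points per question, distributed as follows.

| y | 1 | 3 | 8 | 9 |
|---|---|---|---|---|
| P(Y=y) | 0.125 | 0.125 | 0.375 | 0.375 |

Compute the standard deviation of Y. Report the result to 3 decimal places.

2.891

E[Y] = (1)(0.125) + (3)(0.125) + (8)(0.375) + (9)(0.375) = 6.875
E[Y²] = (1)²(0.125) + (3)²(0.125) + (8)²(0.375) + (9)²(0.375) = 55.625
var(Y) = E[Y²] − (E[Y])² = 55.625 − (6.875)² = 8.359375
sd(Y) = √8.359375 ≈ 2.891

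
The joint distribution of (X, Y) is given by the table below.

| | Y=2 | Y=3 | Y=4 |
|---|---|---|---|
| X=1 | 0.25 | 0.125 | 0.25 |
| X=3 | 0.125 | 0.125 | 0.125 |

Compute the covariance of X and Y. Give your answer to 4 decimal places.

0.0000

E[X] = 1.75,  E[Y] = 3
E[XY] = 5.25
cov(X,Y) = E[XY] − E[X]E[Y] = 5.25 − (1.75)(3) = 0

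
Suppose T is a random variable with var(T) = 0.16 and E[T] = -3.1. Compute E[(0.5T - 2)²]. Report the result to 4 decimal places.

12.6425

E[0.5T - 2] = 0.5·-3.1 − 2 = -3.55
var(0.5T - 2) = (0.5)²·0.16 = 0.04
E[(0.5T - 2)²] = var((0.5T - 2)) + (E[(0.5T - 2)])² = 0.04 + (-3.55)² = 12.6425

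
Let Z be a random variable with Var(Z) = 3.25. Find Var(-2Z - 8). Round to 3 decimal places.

13.000

Var(-2Z - 8) = (-2)²·Var(Z) = 4·3.25 = 13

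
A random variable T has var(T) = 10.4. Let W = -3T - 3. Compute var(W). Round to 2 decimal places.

93.60

var(-3T - 3) = (-3)²·var(T) = 9·10.4 = 93.6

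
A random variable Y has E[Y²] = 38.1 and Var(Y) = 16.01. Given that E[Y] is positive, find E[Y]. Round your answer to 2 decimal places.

4.70

(E[Y])² = E[Y²] − Var(Y) = 38.1 − 16.01 = 22.09
E[Y] = √22.09 = 4.7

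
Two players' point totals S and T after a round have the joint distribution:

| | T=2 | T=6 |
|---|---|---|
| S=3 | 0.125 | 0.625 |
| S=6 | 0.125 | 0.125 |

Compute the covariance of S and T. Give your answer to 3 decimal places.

E[S] = 3.75,  E[T] = 5
E[ST] = 18
Cov(S,T) = E[ST] − E[S]E[T] = 18 − (3.75)(5) = -0.75

-0.750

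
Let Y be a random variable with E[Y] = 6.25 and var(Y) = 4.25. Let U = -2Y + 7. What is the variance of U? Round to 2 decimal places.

var(-2Y + 7) = (-2)²·var(Y) = 4·4.25 = 17

17.00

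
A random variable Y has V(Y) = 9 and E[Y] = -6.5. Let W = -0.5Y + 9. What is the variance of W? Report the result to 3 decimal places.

2.250

V(-0.5Y + 9) = (-0.5)²·V(Y) = 0.25·9 = 2.25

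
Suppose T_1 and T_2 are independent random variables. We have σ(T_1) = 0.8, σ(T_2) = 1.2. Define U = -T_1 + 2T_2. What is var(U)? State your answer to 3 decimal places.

var(T_1) = 0.64, var(T_2) = 1.44
By independence, var(U) = (-1)²var(T_1) + (2)²var(T_2)
= (-1)²·0.64 + (2)²·1.44 = 6.4

6.400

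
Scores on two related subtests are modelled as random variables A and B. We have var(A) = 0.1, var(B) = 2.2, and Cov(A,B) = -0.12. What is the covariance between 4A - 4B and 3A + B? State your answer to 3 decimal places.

Cov(4A - 4B, 3A + B) = (4)(3)var(A) + (-4)(1)var(B) + [(4)(1) + (-4)(3)]Cov(A,B)
= 12·0.1 + -4·2.2 + -8·-0.12 = -6.64

-6.640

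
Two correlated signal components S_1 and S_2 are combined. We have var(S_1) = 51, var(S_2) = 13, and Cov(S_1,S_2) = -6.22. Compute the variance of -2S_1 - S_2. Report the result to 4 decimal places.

192.1200

var(-2S_1 - S_2) = (-2)²·var(S_1) + (-1)²·var(S_2) + 2·(-2)·(-1)·Cov(S_1,S_2)
= 4·51 + 1·13 + 4·-6.22 = 192.12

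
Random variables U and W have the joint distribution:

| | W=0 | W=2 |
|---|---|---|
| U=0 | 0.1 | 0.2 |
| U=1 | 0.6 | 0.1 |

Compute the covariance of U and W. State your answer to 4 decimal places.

-0.2200

E[U] = 0.7,  E[W] = 0.6
E[UW] = 0.2
cov(U,W) = E[UW] − E[U]E[W] = 0.2 − (0.7)(0.6) = -0.22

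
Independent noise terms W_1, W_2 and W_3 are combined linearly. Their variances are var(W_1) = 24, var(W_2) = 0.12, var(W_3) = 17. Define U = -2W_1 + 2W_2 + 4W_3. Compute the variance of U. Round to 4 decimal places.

By independence, var(U) = (-2)²var(W_1) + (2)²var(W_2) + (4)²var(W_3)
= (-2)²·24 + (2)²·0.12 + (4)²·17 = 368.48

368.4800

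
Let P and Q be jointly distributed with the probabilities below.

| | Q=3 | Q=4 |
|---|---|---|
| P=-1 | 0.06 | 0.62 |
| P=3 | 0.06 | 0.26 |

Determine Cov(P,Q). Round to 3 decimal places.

E[P] = 0.28,  E[Q] = 3.88
E[PQ] = 1
Cov(P,Q) = E[PQ] − E[P]E[Q] = 1 − (0.28)(3.88) = -0.0864

-0.086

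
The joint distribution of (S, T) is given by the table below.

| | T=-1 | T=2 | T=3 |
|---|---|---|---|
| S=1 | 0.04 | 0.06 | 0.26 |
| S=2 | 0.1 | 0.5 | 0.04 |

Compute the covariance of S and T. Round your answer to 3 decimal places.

-0.183

E[S] = 1.64,  E[T] = 1.88
E[ST] = 2.9
cov(S,T) = E[ST] − E[S]E[T] = 2.9 − (1.64)(1.88) = -0.1832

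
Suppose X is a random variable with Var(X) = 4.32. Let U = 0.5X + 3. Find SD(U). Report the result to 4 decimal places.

1.0392

Var(0.5X + 3) = (0.5)²·4.32 = 1.08
SD(U) = √1.08 ≈ 1.0392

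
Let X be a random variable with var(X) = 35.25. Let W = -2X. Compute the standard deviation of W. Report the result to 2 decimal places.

var(-2X) = (-2)²·35.25 = 141
SD(W) = √141 ≈ 11.87

11.87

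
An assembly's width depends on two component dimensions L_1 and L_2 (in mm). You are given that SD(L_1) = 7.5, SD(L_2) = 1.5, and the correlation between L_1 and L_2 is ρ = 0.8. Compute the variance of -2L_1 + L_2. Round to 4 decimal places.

191.2500

Var(L_1) = (7.5)² = 56.25;  Var(L_2) = (1.5)² = 2.25
Cov(L_1,L_2) = ρ·SD(L_1)·SD(L_2) = 0.8·7.5·1.5 = 9
Var(-2L_1 + L_2) = (-2)²·Var(L_1) + (1)²·Var(L_2) + 2·(-2)·(1)·Cov(L_1,L_2)
= 4·56.25 + 1·2.25 + -4·9 = 191.25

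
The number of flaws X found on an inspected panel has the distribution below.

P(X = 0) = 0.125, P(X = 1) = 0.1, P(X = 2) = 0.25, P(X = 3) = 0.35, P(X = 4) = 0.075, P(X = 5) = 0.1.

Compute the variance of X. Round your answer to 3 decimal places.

1.948

E[X] = (0)(0.125) + (1)(0.1) + (2)(0.25) + (3)(0.35) + (4)(0.075) + (5)(0.1) = 2.45
E[X²] = (0)²(0.125) + (1)²(0.1) + (2)²(0.25) + (3)²(0.35) + (4)²(0.075) + (5)²(0.1) = 7.95
Var(X) = E[X²] − (E[X])² = 7.95 − (2.45)² = 1.9475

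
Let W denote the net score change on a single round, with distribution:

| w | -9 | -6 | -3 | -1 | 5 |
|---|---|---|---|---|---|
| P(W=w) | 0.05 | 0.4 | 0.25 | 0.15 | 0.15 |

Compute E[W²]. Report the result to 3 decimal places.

E[W²] = (-9)²(0.05) + (-6)²(0.4) + (-3)²(0.25) + (-1)²(0.15) + (5)²(0.15) = 24.6

24.600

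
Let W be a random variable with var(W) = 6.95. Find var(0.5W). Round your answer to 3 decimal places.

1.738

var(0.5W) = (0.5)²·var(W) = 0.25·6.95 = 1.7375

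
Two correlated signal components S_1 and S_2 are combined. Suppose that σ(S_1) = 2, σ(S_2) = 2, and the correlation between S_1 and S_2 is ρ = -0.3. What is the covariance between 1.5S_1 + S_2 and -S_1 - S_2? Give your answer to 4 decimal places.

Var(S_1) = (2)² = 4;  Var(S_2) = (2)² = 4
cov(S_1,S_2) = ρ·σ(S_1)·σ(S_2) = -0.3·2·2 = -1.2
cov(1.5S_1 + S_2, -S_1 - S_2) = (1.5)(-1)Var(S_1) + (1)(-1)Var(S_2) + [(1.5)(-1) + (1)(-1)]cov(S_1,S_2)
= -1.5·4 + -1·4 + -2.5·-1.2 = -7

-7.0000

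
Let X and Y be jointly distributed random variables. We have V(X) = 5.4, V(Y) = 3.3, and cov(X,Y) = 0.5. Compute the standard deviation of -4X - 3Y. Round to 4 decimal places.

V(-4X - 3Y) = (-4)²·V(X) + (-3)²·V(Y) + 2·(-4)·(-3)·cov(X,Y)
= 16·5.4 + 9·3.3 + 24·0.5 = 128.1
σ(-4X - 3Y) = √128.1 ≈ 11.3181

11.3181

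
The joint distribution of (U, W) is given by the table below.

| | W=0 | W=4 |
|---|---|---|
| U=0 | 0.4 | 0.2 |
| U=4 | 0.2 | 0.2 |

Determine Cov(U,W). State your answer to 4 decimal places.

E[U] = 1.6,  E[W] = 1.6
E[UW] = 3.2
Cov(U,W) = E[UW] − E[U]E[W] = 3.2 − (1.6)(1.6) = 0.64

0.6400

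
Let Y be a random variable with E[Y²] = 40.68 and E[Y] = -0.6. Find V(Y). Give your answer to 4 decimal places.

40.3200

V(Y) = 40.68 − (-0.6)² = 40.32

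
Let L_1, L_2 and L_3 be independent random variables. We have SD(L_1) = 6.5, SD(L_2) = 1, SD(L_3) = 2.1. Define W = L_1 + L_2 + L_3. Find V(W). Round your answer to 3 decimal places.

47.660

V(L_1) = 42.25, V(L_2) = 1, V(L_3) = 4.41
By independence, V(W) = (1)²V(L_1) + (1)²V(L_2) + (1)²V(L_3)
= (1)²·42.25 + (1)²·1 + (1)²·4.41 = 47.66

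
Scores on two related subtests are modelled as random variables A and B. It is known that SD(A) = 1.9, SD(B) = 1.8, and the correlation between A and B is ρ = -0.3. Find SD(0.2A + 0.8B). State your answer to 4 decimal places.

1.3747

Var(A) = (1.9)² = 3.61;  Var(B) = (1.8)² = 3.24
Cov(A,B) = ρ·SD(A)·SD(B) = -0.3·1.9·1.8 = -1.026
Var(0.2A + 0.8B) = (0.2)²·Var(A) + (0.8)²·Var(B) + 2·(0.2)·(0.8)·Cov(A,B)
= 0.04·3.61 + 0.64·3.24 + 0.32·-1.026 = 1.88968
SD(0.2A + 0.8B) = √1.88968 ≈ 1.3747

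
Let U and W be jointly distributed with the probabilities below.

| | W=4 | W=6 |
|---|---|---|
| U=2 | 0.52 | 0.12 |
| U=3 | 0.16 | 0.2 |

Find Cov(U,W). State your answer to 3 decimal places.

0.170

E[U] = 2.36,  E[W] = 4.64
E[UW] = 11.12
Cov(U,W) = E[UW] − E[U]E[W] = 11.12 − (2.36)(4.64) = 0.1696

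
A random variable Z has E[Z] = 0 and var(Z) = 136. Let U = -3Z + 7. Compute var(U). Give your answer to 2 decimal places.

var(-3Z + 7) = (-3)²·var(Z) = 9·136 = 1224

1224.00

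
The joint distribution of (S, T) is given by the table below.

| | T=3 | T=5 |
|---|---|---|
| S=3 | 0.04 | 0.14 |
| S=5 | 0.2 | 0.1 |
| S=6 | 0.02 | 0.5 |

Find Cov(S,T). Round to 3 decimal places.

E[S] = 5.16,  E[T] = 4.48
E[ST] = 23.32
Cov(S,T) = E[ST] − E[S]E[T] = 23.32 − (5.16)(4.48) = 0.2032

0.203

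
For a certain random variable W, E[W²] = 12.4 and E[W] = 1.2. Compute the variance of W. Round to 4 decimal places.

V(W) = 12.4 − (1.2)² = 10.96

10.9600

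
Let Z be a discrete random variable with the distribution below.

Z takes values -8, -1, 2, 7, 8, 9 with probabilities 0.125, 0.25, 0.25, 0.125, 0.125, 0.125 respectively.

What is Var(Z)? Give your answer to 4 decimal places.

E[Z] = (-8)(0.125) + (-1)(0.25) + (2)(0.25) + (7)(0.125) + (8)(0.125) + (9)(0.125) = 2.25
E[Z²] = (-8)²(0.125) + (-1)²(0.25) + (2)²(0.25) + (7)²(0.125) + (8)²(0.125) + (9)²(0.125) = 33.5
Var(Z) = E[Z²] − (E[Z])² = 33.5 − (2.25)² = 28.4375

28.4375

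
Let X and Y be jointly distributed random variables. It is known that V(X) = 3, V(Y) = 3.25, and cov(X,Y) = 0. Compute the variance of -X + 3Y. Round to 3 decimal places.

32.250

V(-X + 3Y) = (-1)²·V(X) + (3)²·V(Y) + 2·(-1)·(3)·cov(X,Y)
= 1·3 + 9·3.25 + -6·0 = 32.25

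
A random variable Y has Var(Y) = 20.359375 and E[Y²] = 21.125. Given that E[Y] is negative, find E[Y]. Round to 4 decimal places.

-0.8750

(E[Y])² = E[Y²] − Var(Y) = 21.125 − 20.359375 = 0.765625
E[Y] = −√0.765625 = -0.875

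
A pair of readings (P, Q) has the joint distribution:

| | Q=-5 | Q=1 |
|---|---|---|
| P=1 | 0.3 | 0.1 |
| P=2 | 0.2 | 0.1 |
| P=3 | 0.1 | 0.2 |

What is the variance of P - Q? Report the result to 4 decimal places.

E[P] = 1.9,  E[Q] = -2.6,  E[PQ] = -4.1
Var(P) = 4.3 − (1.9)² = 0.69;  Var(Q) = 15.4 − (-2.6)² = 8.64
cov(P,Q) = -4.1 − (1.9)(-2.6) = 0.84
Var(P - Q) = (1)²·0.69 + (-1)²·8.64 + 2·(1)·(-1)·0.84 = 7.65

7.6500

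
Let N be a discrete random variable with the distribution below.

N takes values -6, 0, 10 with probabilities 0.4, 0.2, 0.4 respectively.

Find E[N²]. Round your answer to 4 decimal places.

54.4000

E[N²] = (-6)²(0.4) + (0)²(0.2) + (10)²(0.4) = 54.4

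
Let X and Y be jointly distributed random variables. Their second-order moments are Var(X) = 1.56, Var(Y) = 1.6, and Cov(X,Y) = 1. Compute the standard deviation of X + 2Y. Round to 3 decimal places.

Var(X + 2Y) = (1)²·Var(X) + (2)²·Var(Y) + 2·(1)·(2)·Cov(X,Y)
= 1·1.56 + 4·1.6 + 4·1 = 11.96
SD(X + 2Y) = √11.96 ≈ 3.458

3.458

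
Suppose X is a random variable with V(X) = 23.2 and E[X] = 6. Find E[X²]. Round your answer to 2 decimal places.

E[X²] = V(X) + (E[X])² = 23.2 + (6)² = 59.2

59.20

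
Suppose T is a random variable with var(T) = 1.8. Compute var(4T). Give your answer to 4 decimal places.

28.8000

var(4T) = (4)²·var(T) = 16·1.8 = 28.8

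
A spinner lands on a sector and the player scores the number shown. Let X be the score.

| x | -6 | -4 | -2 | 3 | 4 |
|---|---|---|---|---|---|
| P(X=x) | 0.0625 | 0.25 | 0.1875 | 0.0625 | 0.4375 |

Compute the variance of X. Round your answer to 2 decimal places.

14.53

E[X] = (-6)(0.0625) + (-4)(0.25) + (-2)(0.1875) + (3)(0.0625) + (4)(0.4375) = 0.1875
E[X²] = (-6)²(0.0625) + (-4)²(0.25) + (-2)²(0.1875) + (3)²(0.0625) + (4)²(0.4375) = 14.5625
Var(X) = E[X²] − (E[X])² = 14.5625 − (0.1875)² = 14.52734375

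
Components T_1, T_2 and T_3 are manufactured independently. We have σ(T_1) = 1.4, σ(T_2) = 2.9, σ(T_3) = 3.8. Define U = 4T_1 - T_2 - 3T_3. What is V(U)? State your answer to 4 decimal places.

V(T_1) = 1.96, V(T_2) = 8.41, V(T_3) = 14.44
By independence, V(U) = (4)²V(T_1) + (-1)²V(T_2) + (-3)²V(T_3)
= (4)²·1.96 + (-1)²·8.41 + (-3)²·14.44 = 169.73

169.7300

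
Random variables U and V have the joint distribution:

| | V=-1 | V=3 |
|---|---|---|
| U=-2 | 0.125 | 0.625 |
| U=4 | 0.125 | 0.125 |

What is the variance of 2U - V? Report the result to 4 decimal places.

E[U] = -0.5,  E[V] = 2,  E[UV] = -2.5
var(U) = 7 − (-0.5)² = 6.75;  var(V) = 7 − (2)² = 3
Cov(U,V) = -2.5 − (-0.5)(2) = -1.5
var(2U - V) = (2)²·6.75 + (-1)²·3 + 2·(2)·(-1)·-1.5 = 36

36.0000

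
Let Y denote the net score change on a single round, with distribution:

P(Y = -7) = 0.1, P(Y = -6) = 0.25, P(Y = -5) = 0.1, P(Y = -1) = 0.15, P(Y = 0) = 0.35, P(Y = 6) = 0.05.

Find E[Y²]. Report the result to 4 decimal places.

18.3500

E[Y²] = (-7)²(0.1) + (-6)²(0.25) + (-5)²(0.1) + (-1)²(0.15) + (0)²(0.35) + (6)²(0.05) = 18.35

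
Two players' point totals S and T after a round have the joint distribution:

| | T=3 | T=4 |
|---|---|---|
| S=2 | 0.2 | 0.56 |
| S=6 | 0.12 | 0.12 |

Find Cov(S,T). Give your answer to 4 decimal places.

-0.1728

E[S] = 2.96,  E[T] = 3.68
E[ST] = 10.72
Cov(S,T) = E[ST] − E[S]E[T] = 10.72 − (2.96)(3.68) = -0.1728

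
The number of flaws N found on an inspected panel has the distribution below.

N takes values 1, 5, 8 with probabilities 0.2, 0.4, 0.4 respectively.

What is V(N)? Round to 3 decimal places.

6.640

E[N] = (1)(0.2) + (5)(0.4) + (8)(0.4) = 5.4
E[N²] = (1)²(0.2) + (5)²(0.4) + (8)²(0.4) = 35.8
V(N) = E[N²] − (E[N])² = 35.8 − (5.4)² = 6.64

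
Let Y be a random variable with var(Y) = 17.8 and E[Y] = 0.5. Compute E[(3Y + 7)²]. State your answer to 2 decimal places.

232.45

E[3Y + 7] = 3·0.5 + 7 = 8.5
var(3Y + 7) = (3)²·17.8 = 160.2
E[(3Y + 7)²] = var((3Y + 7)) + (E[(3Y + 7)])² = 160.2 + (8.5)² = 232.45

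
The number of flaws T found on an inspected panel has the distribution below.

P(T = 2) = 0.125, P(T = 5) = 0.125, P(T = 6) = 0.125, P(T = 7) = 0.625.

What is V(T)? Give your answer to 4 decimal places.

E[T] = (2)(0.125) + (5)(0.125) + (6)(0.125) + (7)(0.625) = 6
E[T²] = (2)²(0.125) + (5)²(0.125) + (6)²(0.125) + (7)²(0.625) = 38.75
V(T) = E[T²] − (E[T])² = 38.75 − (6)² = 2.75

2.7500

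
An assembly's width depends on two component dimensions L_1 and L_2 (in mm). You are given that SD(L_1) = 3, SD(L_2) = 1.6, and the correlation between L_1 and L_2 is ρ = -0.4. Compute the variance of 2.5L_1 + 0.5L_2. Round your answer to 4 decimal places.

V(L_1) = (3)² = 9;  V(L_2) = (1.6)² = 2.56
Cov(L_1,L_2) = ρ·SD(L_1)·SD(L_2) = -0.4·3·1.6 = -1.92
V(2.5L_1 + 0.5L_2) = (2.5)²·V(L_1) + (0.5)²·V(L_2) + 2·(2.5)·(0.5)·Cov(L_1,L_2)
= 6.25·9 + 0.25·2.56 + 2.5·-1.92 = 52.09

52.0900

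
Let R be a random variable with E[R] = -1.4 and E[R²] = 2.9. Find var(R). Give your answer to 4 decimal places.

var(R) = 2.9 − (-1.4)² = 0.94

0.9400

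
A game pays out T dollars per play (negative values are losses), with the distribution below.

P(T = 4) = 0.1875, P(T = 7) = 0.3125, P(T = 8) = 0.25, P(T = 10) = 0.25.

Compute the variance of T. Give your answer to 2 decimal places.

4.00

E[T] = (4)(0.1875) + (7)(0.3125) + (8)(0.25) + (10)(0.25) = 7.4375
E[T²] = (4)²(0.1875) + (7)²(0.3125) + (8)²(0.25) + (10)²(0.25) = 59.3125
Var(T) = E[T²] − (E[T])² = 59.3125 − (7.4375)² = 3.99609375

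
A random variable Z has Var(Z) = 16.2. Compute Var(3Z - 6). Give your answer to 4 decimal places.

145.8000

Var(3Z - 6) = (3)²·Var(Z) = 9·16.2 = 145.8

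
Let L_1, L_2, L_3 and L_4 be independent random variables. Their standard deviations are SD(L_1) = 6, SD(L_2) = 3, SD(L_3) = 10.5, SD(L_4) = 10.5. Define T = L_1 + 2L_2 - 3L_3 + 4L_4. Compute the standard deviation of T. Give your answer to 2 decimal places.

53.18

var(L_1) = 36, var(L_2) = 9, var(L_3) = 110.25, var(L_4) = 110.25
By independence, var(T) = (1)²var(L_1) + (2)²var(L_2) + (-3)²var(L_3) + (4)²var(L_4)
= (1)²·36 + (2)²·9 + (-3)²·110.25 + (4)²·110.25 = 2828.25
SD(T) = √2828.25 ≈ 53.18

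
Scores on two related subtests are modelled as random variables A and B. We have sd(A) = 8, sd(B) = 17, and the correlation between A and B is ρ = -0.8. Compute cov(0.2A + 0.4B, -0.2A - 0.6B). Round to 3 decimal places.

var(A) = (8)² = 64;  var(B) = (17)² = 289
cov(A,B) = ρ·sd(A)·sd(B) = -0.8·8·17 = -108.8
cov(0.2A + 0.4B, -0.2A - 0.6B) = (0.2)(-0.2)var(A) + (0.4)(-0.6)var(B) + [(0.2)(-0.6) + (0.4)(-0.2)]cov(A,B)
= -0.04·64 + -0.24·289 + -0.2·-108.8 = -50.16

-50.160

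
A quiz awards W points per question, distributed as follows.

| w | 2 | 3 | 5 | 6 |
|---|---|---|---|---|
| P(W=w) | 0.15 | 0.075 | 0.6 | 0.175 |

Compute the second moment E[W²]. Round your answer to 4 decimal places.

22.5750

E[W²] = (2)²(0.15) + (3)²(0.075) + (5)²(0.6) + (6)²(0.175) = 22.575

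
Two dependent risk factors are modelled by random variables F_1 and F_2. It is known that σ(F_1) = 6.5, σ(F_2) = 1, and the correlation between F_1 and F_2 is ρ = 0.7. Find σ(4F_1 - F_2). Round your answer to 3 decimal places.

V(F_1) = (6.5)² = 42.25;  V(F_2) = (1)² = 1
Cov(F_1,F_2) = ρ·σ(F_1)·σ(F_2) = 0.7·6.5·1 = 4.55
V(4F_1 - F_2) = (4)²·V(F_1) + (-1)²·V(F_2) + 2·(4)·(-1)·Cov(F_1,F_2)
= 16·42.25 + 1·1 + -8·4.55 = 640.6
σ(4F_1 - F_2) = √640.6 ≈ 25.310

25.310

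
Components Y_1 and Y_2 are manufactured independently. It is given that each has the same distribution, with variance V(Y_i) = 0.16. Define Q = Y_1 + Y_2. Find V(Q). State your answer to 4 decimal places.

0.3200

By independence, V(Q) = (1)²V(Y_1) + (1)²V(Y_2)
= (1)²·0.16 + (1)²·0.16 = 0.32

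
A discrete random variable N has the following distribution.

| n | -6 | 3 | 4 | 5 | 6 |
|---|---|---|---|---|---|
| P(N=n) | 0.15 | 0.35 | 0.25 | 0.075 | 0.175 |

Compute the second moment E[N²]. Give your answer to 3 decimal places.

E[N²] = (-6)²(0.15) + (3)²(0.35) + (4)²(0.25) + (5)²(0.075) + (6)²(0.175) = 20.725

20.725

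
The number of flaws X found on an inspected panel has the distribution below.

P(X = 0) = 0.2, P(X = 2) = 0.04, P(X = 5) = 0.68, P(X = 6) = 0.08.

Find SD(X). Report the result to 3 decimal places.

E[X] = (0)(0.2) + (2)(0.04) + (5)(0.68) + (6)(0.08) = 3.96
E[X²] = (0)²(0.2) + (2)²(0.04) + (5)²(0.68) + (6)²(0.08) = 20.04
Var(X) = E[X²] − (E[X])² = 20.04 − (3.96)² = 4.3584
SD(X) = √4.3584 ≈ 2.088

2.088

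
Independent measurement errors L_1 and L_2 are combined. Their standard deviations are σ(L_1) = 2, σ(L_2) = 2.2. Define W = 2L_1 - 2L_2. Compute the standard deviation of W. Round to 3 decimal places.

5.946

Var(L_1) = 4, Var(L_2) = 4.84
By independence, Var(W) = (2)²Var(L_1) + (-2)²Var(L_2)
= (2)²·4 + (-2)²·4.84 = 35.36
σ(W) = √35.36 ≈ 5.946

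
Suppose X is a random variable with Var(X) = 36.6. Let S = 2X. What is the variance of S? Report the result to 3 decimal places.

Var(2X) = (2)²·Var(X) = 4·36.6 = 146.4

146.400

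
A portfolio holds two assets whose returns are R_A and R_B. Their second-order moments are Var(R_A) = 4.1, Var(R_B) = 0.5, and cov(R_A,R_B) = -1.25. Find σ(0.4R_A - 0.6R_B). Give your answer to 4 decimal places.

Var(0.4R_A - 0.6R_B) = (0.4)²·Var(R_A) + (-0.6)²·Var(R_B) + 2·(0.4)·(-0.6)·cov(R_A,R_B)
= 0.16·4.1 + 0.36·0.5 + -0.48·-1.25 = 1.436
σ(0.4R_A - 0.6R_B) = √1.436 ≈ 1.1983

1.1983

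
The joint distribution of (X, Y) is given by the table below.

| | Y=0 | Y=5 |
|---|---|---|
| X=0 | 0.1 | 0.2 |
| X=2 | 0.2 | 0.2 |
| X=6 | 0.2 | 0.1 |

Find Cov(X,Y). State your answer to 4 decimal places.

E[X] = 2.6,  E[Y] = 2.5
E[XY] = 5
Cov(X,Y) = E[XY] − E[X]E[Y] = 5 − (2.6)(2.5) = -1.5

-1.5000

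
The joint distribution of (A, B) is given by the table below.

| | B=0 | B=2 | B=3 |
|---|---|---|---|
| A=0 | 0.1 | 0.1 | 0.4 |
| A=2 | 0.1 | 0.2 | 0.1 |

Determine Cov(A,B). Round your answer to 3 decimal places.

-0.280

E[A] = 0.8,  E[B] = 2.1
E[AB] = 1.4
Cov(A,B) = E[AB] − E[A]E[B] = 1.4 − (0.8)(2.1) = -0.28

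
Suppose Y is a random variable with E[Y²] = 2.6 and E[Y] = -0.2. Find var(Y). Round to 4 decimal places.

var(Y) = 2.6 − (-0.2)² = 2.56

2.5600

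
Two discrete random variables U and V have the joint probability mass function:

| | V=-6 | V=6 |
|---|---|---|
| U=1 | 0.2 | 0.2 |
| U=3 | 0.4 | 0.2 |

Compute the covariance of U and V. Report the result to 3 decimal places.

-0.960

E[U] = 2.2,  E[V] = -1.2
E[UV] = -3.6
Cov(U,V) = E[UV] − E[U]E[V] = -3.6 − (2.2)(-1.2) = -0.96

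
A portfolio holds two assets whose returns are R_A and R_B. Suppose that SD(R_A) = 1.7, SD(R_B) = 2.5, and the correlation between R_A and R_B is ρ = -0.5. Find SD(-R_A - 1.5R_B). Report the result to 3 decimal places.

var(R_A) = (1.7)² = 2.89;  var(R_B) = (2.5)² = 6.25
cov(R_A,R_B) = ρ·SD(R_A)·SD(R_B) = -0.5·1.7·2.5 = -2.125
var(-R_A - 1.5R_B) = (-1)²·var(R_A) + (-1.5)²·var(R_B) + 2·(-1)·(-1.5)·cov(R_A,R_B)
= 1·2.89 + 2.25·6.25 + 3·-2.125 = 10.5775
SD(-R_A - 1.5R_B) = √10.5775 ≈ 3.252

3.252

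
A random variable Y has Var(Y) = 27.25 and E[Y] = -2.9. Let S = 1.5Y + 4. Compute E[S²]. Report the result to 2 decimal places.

E[1.5Y + 4] = 1.5·-2.9 + 4 = -0.35
Var(1.5Y + 4) = (1.5)²·27.25 = 61.3125
E[S²] = Var(S) + (E[S])² = 61.3125 + (-0.35)² = 61.435

61.44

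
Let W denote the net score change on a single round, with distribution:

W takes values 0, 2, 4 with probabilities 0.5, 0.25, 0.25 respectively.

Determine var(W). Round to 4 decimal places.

2.7500

E[W] = (0)(0.5) + (2)(0.25) + (4)(0.25) = 1.5
E[W²] = (0)²(0.5) + (2)²(0.25) + (4)²(0.25) = 5
var(W) = E[W²] − (E[W])² = 5 − (1.5)² = 2.75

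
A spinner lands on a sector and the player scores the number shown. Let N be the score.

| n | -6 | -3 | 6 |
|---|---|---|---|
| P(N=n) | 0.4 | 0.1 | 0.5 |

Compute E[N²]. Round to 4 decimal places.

33.3000

E[N²] = (-6)²(0.4) + (-3)²(0.1) + (6)²(0.5) = 33.3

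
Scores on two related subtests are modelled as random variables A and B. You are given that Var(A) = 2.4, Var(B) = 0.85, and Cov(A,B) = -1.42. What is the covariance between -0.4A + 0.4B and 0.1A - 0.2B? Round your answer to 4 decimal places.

Cov(-0.4A + 0.4B, 0.1A - 0.2B) = (-0.4)(0.1)Var(A) + (0.4)(-0.2)Var(B) + [(-0.4)(-0.2) + (0.4)(0.1)]Cov(A,B)
= -0.04·2.4 + -0.08·0.85 + 0.12·-1.42 = -0.3344

-0.3344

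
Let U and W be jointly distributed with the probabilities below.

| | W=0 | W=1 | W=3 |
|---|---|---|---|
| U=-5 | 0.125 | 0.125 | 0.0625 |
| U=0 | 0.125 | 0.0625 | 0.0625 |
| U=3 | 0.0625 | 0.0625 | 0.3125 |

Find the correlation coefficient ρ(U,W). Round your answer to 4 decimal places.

0.4047

E[U] = -0.25,  E[W] = 1.5625
E[UW] = 1.4375
Cov(U,W) = E[UW] − E[U]E[W] = 1.4375 − (-0.25)(1.5625) = 1.828125
V(U) = 11.6875,  V(W) = 1.74609375
ρ = 1.828125 / √(11.6875·1.74609375) ≈ 0.4047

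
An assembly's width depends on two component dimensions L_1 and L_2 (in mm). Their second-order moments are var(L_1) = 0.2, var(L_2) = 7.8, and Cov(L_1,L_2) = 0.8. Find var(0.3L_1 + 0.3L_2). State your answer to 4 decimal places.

0.8640

var(0.3L_1 + 0.3L_2) = (0.3)²·var(L_1) + (0.3)²·var(L_2) + 2·(0.3)·(0.3)·Cov(L_1,L_2)
= 0.09·0.2 + 0.09·7.8 + 0.18·0.8 = 0.864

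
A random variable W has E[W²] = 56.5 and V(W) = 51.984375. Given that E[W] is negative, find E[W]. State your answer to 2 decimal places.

-2.13

(E[W])² = E[W²] − V(W) = 56.5 − 51.984375 = 4.515625
E[W] = −√4.515625 = -2.125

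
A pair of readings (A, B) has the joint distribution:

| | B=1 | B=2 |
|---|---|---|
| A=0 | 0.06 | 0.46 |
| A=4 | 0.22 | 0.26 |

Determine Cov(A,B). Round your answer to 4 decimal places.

E[A] = 1.92,  E[B] = 1.72
E[AB] = 2.96
Cov(A,B) = E[AB] − E[A]E[B] = 2.96 − (1.92)(1.72) = -0.3424

-0.3424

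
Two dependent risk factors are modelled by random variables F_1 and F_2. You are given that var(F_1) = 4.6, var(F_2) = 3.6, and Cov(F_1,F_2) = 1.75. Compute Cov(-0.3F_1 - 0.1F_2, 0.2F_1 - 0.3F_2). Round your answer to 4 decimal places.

Cov(-0.3F_1 - 0.1F_2, 0.2F_1 - 0.3F_2) = (-0.3)(0.2)var(F_1) + (-0.1)(-0.3)var(F_2) + [(-0.3)(-0.3) + (-0.1)(0.2)]Cov(F_1,F_2)
= -0.06·4.6 + 0.03·3.6 + 0.07·1.75 = -0.0455

-0.0455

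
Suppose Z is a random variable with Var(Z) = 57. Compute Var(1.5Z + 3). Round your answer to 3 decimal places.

Var(1.5Z + 3) = (1.5)²·Var(Z) = 2.25·57 = 128.25

128.250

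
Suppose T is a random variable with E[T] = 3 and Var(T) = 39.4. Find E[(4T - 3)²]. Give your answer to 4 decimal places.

E[4T - 3] = 4·3 − 3 = 9
Var(4T - 3) = (4)²·39.4 = 630.4
E[(4T - 3)²] = Var((4T - 3)) + (E[(4T - 3)])² = 630.4 + (9)² = 711.4

711.4000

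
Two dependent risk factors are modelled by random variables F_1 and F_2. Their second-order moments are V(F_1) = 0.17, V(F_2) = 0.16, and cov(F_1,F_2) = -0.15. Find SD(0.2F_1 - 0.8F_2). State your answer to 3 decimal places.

V(0.2F_1 - 0.8F_2) = (0.2)²·V(F_1) + (-0.8)²·V(F_2) + 2·(0.2)·(-0.8)·cov(F_1,F_2)
= 0.04·0.17 + 0.64·0.16 + -0.32·-0.15 = 0.1572
SD(0.2F_1 - 0.8F_2) = √0.1572 ≈ 0.396

0.396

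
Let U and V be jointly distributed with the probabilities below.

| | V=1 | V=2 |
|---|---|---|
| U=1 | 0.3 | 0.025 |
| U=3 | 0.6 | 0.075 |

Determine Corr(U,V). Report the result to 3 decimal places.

E[U] = 2.35,  E[V] = 1.1
E[UV] = 2.6
Cov(U,V) = E[UV] − E[U]E[V] = 2.6 − (2.35)(1.1) = 0.015
var(U) = 0.8775,  var(V) = 0.09
ρ = 0.015 / √(0.8775·0.09) ≈ 0.053

0.053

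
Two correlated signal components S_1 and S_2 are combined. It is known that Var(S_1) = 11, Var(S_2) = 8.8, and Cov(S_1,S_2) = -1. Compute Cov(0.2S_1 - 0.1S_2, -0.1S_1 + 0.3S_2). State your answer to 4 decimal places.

Cov(0.2S_1 - 0.1S_2, -0.1S_1 + 0.3S_2) = (0.2)(-0.1)Var(S_1) + (-0.1)(0.3)Var(S_2) + [(0.2)(0.3) + (-0.1)(-0.1)]Cov(S_1,S_2)
= -0.02·11 + -0.03·8.8 + 0.07·-1 = -0.554

-0.5540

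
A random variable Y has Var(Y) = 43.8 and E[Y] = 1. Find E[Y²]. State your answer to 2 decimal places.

44.80

E[Y²] = Var(Y) + (E[Y])² = 43.8 + (1)² = 44.8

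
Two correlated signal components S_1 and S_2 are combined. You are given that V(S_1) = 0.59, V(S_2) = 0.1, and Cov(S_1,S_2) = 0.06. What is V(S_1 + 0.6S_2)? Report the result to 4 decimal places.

0.6980

V(S_1 + 0.6S_2) = (1)²·V(S_1) + (0.6)²·V(S_2) + 2·(1)·(0.6)·Cov(S_1,S_2)
= 1·0.59 + 0.36·0.1 + 1.2·0.06 = 0.698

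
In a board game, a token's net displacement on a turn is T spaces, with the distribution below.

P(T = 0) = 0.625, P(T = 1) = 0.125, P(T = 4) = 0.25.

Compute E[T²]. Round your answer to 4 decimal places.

E[T²] = (0)²(0.625) + (1)²(0.125) + (4)²(0.25) = 4.125

4.1250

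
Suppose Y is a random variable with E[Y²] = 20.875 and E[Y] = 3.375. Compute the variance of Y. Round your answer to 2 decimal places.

V(Y) = 20.875 − (3.375)² = 9.484375

9.48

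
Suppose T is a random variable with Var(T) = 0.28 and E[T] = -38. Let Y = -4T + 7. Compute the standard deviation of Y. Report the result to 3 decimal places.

2.117

Var(-4T + 7) = (-4)²·0.28 = 4.48
σ(Y) = √4.48 ≈ 2.117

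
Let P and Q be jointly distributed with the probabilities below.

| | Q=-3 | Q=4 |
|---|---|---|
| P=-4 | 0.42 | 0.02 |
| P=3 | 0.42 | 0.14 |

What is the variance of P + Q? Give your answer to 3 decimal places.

23.598

E[P] = -0.08,  E[Q] = -1.88,  E[PQ] = 2.62
Var(P) = 12.08 − (-0.08)² = 12.0736;  Var(Q) = 10.12 − (-1.88)² = 6.5856
Cov(P,Q) = 2.62 − (-0.08)(-1.88) = 2.4696
Var(P + Q) = (1)²·12.0736 + (1)²·6.5856 + 2·(1)·(1)·2.4696 = 23.5984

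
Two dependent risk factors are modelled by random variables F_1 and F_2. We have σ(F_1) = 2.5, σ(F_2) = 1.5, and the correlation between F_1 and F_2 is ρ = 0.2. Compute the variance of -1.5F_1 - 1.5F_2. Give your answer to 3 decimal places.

22.500

var(F_1) = (2.5)² = 6.25;  var(F_2) = (1.5)² = 2.25
Cov(F_1,F_2) = ρ·σ(F_1)·σ(F_2) = 0.2·2.5·1.5 = 0.75
var(-1.5F_1 - 1.5F_2) = (-1.5)²·var(F_1) + (-1.5)²·var(F_2) + 2·(-1.5)·(-1.5)·Cov(F_1,F_2)
= 2.25·6.25 + 2.25·2.25 + 4.5·0.75 = 22.5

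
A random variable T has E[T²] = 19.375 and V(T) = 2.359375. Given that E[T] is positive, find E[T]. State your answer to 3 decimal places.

4.125

(E[T])² = E[T²] − V(T) = 19.375 − 2.359375 = 17.015625
E[T] = √17.015625 = 4.125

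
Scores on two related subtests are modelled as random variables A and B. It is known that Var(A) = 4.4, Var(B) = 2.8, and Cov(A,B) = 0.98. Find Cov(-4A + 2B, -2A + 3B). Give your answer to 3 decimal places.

36.320

Cov(-4A + 2B, -2A + 3B) = (-4)(-2)Var(A) + (2)(3)Var(B) + [(-4)(3) + (2)(-2)]Cov(A,B)
= 8·4.4 + 6·2.8 + -16·0.98 = 36.32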